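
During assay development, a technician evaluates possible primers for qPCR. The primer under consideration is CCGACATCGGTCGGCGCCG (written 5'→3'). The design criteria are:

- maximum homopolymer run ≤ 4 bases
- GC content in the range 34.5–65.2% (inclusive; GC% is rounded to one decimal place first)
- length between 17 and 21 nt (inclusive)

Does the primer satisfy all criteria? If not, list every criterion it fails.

Fails: GC content.

Base counts: A=2, T=2, G=7, C=8 (length 19).
homopolymer run: longest run = 2 ✓
GC content: GC 15/19 = 78.9%, outside 34.5–65.2% ✗
length: length 19 ✓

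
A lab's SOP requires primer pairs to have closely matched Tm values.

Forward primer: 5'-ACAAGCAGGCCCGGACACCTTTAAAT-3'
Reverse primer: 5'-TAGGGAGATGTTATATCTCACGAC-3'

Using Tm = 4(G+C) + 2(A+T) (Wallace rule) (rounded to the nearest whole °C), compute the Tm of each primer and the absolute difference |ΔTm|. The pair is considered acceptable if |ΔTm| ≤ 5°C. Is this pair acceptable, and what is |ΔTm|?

|ΔTm| = 10°C; the pair is not acceptable.

Forward: A=9 T=4 G=5 C=8 → Tm = 2·13 + 4·13 = 78°C.
Reverse: A=7 T=7 G=6 C=4 → Tm = 2·14 + 4·10 = 68°C.
|ΔTm| = |78 − 68| = 10°C, > 5°C.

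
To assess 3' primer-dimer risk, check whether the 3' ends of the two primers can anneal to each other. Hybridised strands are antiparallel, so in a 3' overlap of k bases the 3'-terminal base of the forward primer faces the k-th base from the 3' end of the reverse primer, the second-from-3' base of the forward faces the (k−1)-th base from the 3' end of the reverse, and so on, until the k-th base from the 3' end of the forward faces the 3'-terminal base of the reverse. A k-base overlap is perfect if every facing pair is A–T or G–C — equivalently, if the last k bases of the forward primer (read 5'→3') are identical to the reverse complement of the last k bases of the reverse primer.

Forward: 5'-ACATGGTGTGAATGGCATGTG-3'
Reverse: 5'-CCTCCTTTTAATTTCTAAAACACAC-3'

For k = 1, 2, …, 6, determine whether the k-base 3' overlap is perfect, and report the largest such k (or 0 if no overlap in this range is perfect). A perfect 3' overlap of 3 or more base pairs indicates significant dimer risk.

Last 6 bases (5'→3') — forward …CATGTG, reverse …ACACAC.
Reverse complement of the reverse primer's last 6 bases: GTGTGT; its first k bases are the reverse complement of the reverse primer's last k bases, so a perfect k-base overlap needs the forward primer's last k bases to equal them.
Comparing (forward last k vs required): k=1: G vs G ✓; k=2: TG vs GT ✗; k=3: GTG vs GTG ✓; k=4: TGTG vs GTGT ✗; k=5: ATGTG vs GTGTG ✗; k=6: CATGTG vs GTGTGT ✗.
Perfect overlaps at k = 1, 3; the largest is 3.

Longest perfect overlap: 3 complementary base pairs; significant dimer risk (threshold 3).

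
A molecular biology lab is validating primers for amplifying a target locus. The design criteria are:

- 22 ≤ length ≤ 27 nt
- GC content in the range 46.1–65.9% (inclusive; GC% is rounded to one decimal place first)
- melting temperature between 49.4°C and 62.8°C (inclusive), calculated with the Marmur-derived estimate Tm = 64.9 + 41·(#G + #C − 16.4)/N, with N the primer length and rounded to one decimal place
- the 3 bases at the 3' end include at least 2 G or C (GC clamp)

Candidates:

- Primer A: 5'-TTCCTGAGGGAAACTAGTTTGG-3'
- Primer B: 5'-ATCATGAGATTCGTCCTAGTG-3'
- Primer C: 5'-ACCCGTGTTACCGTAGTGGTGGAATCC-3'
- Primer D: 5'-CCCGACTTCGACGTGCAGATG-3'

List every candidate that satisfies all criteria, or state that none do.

Primer C only.

Primer A (22 nt, A=5 T=7 G=7 C=3): length 22 ✓; GC 10/22 = 45.5%, outside 46.1–65.9% ✗; Tm = 64.9 + 41·(10 − 16.4)/22 = 53.0°C ✓; 3' end TGG has 2 G/C ✓ — fails.
Primer B (21 nt, A=5 T=7 G=5 C=4): length 21, outside 22–27 ✗; GC 9/21 = 42.9%, outside 46.1–65.9% ✗; Tm = 64.9 + 41·(9 − 16.4)/21 = 50.5°C ✓; 3' end GTG has 2 G/C ✓ — fails.
Primer C (27 nt, A=5 T=7 G=8 C=7): length 27 ✓; GC 15/27 = 55.6% ✓; Tm = 64.9 + 41·(15 − 16.4)/27 = 62.8°C ✓; 3' end TCC has 2 G/C ✓ — passes.
Primer D (21 nt, A=4 T=4 G=6 C=7): length 21, outside 22–27 ✗; GC 13/21 = 61.9% ✓; Tm = 64.9 + 41·(13 − 16.4)/21 = 58.3°C ✓; 3' end ATG has 1 G/C, need ≥2 ✗ — fails.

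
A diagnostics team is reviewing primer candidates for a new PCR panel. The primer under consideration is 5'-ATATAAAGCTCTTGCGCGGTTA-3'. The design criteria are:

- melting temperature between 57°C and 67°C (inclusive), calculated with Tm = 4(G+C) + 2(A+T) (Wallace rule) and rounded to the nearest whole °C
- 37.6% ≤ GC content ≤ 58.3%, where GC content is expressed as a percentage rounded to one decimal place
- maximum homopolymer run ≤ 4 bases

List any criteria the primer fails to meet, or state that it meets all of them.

Base counts: A=6, T=7, G=5, C=4 (length 22).
Tm: Tm = 2·13 + 4·9 = 62°C ✓
GC content: GC 9/22 = 40.9% ✓
homopolymer run: longest run = 3 ✓

Meets all criteria.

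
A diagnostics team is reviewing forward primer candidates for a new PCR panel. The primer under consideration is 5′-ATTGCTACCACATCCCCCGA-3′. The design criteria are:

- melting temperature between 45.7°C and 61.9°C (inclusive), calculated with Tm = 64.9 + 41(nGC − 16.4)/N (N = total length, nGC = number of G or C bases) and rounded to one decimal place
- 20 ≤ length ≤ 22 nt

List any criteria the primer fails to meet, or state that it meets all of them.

Base counts: A=5, T=4, G=2, C=9 (length 20).
Tm: Tm = 64.9 + 41·(11 − 16.4)/20 = 53.8°C ✓
length: length 20 ✓

Meets all criteria.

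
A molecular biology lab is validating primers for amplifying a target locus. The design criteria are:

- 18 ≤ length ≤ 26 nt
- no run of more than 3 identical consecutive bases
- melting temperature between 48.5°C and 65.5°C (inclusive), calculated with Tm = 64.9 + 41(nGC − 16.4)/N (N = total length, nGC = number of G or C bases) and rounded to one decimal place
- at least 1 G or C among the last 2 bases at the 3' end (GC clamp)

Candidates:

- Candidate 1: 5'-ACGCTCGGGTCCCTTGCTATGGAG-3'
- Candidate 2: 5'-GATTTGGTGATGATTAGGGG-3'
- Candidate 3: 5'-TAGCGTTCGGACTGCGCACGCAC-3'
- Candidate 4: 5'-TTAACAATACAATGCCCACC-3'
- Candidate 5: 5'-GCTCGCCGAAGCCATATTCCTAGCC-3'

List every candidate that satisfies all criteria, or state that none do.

Candidate 1, Candidate 3 and Candidate 5.

Candidate 1 (24 nt, A=3 T=6 G=8 C=7): length 24 ✓; longest run = 3 ✓; Tm = 64.9 + 41·(15 − 16.4)/24 = 62.5°C ✓; 3' end AG has 1 G/C ✓ — passes.
Candidate 2 (20 nt, A=4 T=7 G=9 C=0): length 20 ✓; longest run = 4, exceeds 3 ✗; Tm = 64.9 + 41·(9 − 16.4)/20 = 49.7°C ✓; 3' end GG has 2 G/C ✓ — fails.
Candidate 3 (23 nt, A=4 T=4 G=7 C=8): length 23 ✓; longest run = 2 ✓; Tm = 64.9 + 41·(15 − 16.4)/23 = 62.4°C ✓; 3' end AC has 1 G/C ✓ — passes.
Candidate 4 (20 nt, A=8 T=4 G=1 C=7): length 20 ✓; longest run = 3 ✓; Tm = 64.9 + 41·(8 − 16.4)/20 = 47.7°C, outside 48.5–65.5°C ✗; 3' end CC has 2 G/C ✓ — fails.
Candidate 5 (25 nt, A=5 T=5 G=5 C=10): length 25 ✓; longest run = 2 ✓; Tm = 64.9 + 41·(15 − 16.4)/25 = 62.6°C ✓; 3' end CC has 2 G/C ✓ — passes.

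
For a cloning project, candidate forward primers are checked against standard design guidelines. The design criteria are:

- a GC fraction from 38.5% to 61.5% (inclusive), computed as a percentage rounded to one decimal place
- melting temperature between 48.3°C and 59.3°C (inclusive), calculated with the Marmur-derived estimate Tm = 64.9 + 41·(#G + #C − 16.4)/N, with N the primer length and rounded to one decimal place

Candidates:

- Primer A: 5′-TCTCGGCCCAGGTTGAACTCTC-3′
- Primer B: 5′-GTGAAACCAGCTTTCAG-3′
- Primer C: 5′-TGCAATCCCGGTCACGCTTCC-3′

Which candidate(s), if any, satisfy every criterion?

Primer A only.

Primer A (22 nt, A=3 T=6 G=5 C=8): GC 13/22 = 59.1% ✓; Tm = 64.9 + 41·(13 − 16.4)/22 = 58.6°C ✓ — passes.
Primer B (17 nt, A=5 T=4 G=4 C=4): GC 8/17 = 47.1% ✓; Tm = 64.9 + 41·(8 − 16.4)/17 = 44.6°C, outside 48.3–59.3°C ✗ — fails.
Primer C (21 nt, A=3 T=5 G=4 C=9): GC 13/21 = 61.9%, outside 38.5–61.5% ✗; Tm = 64.9 + 41·(13 − 16.4)/21 = 58.3°C ✓ — fails.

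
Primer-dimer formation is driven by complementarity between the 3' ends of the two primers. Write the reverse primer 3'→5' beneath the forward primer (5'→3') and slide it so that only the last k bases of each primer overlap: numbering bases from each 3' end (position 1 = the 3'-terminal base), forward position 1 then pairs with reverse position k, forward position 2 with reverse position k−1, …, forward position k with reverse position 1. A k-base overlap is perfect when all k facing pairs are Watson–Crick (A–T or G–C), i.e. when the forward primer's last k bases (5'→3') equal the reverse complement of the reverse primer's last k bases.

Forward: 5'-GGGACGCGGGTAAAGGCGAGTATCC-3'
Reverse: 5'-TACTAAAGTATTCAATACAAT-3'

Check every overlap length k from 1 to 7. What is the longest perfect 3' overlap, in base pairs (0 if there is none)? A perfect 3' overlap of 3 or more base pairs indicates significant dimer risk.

Longest perfect overlap: 0 complementary base pairs; below the dimer-risk threshold (threshold 3).

Last 7 bases (5'→3') — forward …AGTATCC, reverse …ATACAAT.
Reverse complement of the reverse primer's last 7 bases: ATTGTAT; its first k bases are the reverse complement of the reverse primer's last k bases, so a perfect k-base overlap needs the forward primer's last k bases to equal them.
Comparing (forward last k vs required): k=1: C vs A ✗; k=2: CC vs AT ✗; k=3: TCC vs ATT ✗; k=4: ATCC vs ATTG ✗; k=5: TATCC vs ATTGT ✗; k=6: GTATCC vs ATTGTA ✗; k=7: AGTATCC vs ATTGTAT ✗.
No overlap length from 1 to 7 is perfect, so the longest perfect 3' overlap is 0.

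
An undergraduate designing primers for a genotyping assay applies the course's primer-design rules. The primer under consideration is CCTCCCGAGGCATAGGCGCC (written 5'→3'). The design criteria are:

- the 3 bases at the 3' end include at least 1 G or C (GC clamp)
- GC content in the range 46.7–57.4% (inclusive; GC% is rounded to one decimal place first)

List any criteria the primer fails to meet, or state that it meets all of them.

Base counts: A=3, T=2, G=6, C=9 (length 20).
GC clamp: 3' end GCC has 3 G/C ✓
GC content: GC 15/20 = 75.0%, outside 46.7–57.4% ✗

Fails: GC content.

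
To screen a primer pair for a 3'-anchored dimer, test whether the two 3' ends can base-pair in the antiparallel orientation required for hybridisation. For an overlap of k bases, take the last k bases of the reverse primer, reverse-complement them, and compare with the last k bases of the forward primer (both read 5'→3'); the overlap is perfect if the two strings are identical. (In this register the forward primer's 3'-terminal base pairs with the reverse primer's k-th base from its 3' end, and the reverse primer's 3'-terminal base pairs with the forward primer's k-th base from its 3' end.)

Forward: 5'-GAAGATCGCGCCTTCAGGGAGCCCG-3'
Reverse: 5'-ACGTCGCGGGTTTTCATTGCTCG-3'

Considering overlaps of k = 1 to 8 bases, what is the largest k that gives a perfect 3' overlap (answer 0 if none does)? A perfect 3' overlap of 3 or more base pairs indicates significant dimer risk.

Longest perfect overlap: 2 complementary base pairs; below the dimer-risk threshold (threshold 3).

Last 8 bases (5'→3') — forward …GGAGCCCG, reverse …ATTGCTCG.
Reverse complement of the reverse primer's last 8 bases: CGAGCAAT; its first k bases are the reverse complement of the reverse primer's last k bases, so a perfect k-base overlap needs the forward primer's last k bases to equal them.
Comparing (forward last k vs required): k=1: G vs C ✗; k=2: CG vs CG ✓; k=3: CCG vs CGA ✗; k=4: CCCG vs CGAG ✗; k=5: GCCCG vs CGAGC ✗; k=6: AGCCCG vs CGAGCA ✗; k=7: GAGCCCG vs CGAGCAA ✗; k=8: GGAGCCCG vs CGAGCAAT ✗.
Only k = 2 is perfect, so the longest perfect 3' overlap is 2.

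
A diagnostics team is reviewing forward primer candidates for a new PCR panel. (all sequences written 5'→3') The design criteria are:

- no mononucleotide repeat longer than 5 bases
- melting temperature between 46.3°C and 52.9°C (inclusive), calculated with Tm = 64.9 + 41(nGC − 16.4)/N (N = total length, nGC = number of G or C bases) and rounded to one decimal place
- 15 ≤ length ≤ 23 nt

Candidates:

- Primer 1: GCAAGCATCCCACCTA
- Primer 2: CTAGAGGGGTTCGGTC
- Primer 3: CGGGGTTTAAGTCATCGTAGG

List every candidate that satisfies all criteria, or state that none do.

Primer 2 only.

Primer 1 (16 nt, A=5 T=2 G=2 C=7): longest run = 3 ✓; Tm = 64.9 + 41·(9 − 16.4)/16 = 45.9°C, outside 46.3–52.9°C ✗; length 16 ✓ — fails.
Primer 2 (16 nt, A=2 T=4 G=7 C=3): longest run = 4 ✓; Tm = 64.9 + 41·(10 − 16.4)/16 = 48.5°C ✓; length 16 ✓ — passes.
Primer 3 (21 nt, A=4 T=6 G=8 C=3): longest run = 4 ✓; Tm = 64.9 + 41·(11 − 16.4)/21 = 54.4°C, outside 46.3–52.9°C ✗; length 21 ✓ — fails.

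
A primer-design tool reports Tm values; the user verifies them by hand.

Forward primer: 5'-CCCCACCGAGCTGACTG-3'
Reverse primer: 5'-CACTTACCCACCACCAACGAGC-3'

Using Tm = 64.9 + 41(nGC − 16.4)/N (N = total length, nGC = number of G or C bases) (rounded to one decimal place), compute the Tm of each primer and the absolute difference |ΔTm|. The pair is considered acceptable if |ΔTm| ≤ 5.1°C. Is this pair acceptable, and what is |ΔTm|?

Forward: G+C = 12, N = 17 → Tm = 64.9 + 41·(12 − 16.4)/17 = 54.3°C.
Reverse: G+C = 13, N = 22 → Tm = 64.9 + 41·(13 − 16.4)/22 = 58.6°C.
|ΔTm| = |54.3 − 58.6| = 4.3°C, ≤ 5.1°C.

|ΔTm| = 4.3°C; the pair is acceptable.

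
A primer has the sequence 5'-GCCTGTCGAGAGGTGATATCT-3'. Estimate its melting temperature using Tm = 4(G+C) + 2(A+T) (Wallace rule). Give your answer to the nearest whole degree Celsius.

64°C

Base counts: A=4, T=6, G=7, C=4 (length 21).
Tm = 2·(4+6) + 4·(7+4) = 2·10 + 4·11 = 20 + 44 = 64°C.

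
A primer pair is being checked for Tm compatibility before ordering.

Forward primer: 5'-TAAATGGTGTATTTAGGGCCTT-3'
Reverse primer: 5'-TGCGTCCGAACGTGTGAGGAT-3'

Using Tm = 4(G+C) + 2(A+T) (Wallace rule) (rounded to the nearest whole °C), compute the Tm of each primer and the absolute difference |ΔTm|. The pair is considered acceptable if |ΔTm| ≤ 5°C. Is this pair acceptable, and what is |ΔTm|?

Forward: A=5 T=9 G=6 C=2 → Tm = 2·14 + 4·8 = 60°C.
Reverse: A=4 T=5 G=8 C=4 → Tm = 2·9 + 4·12 = 66°C.
|ΔTm| = |60 − 66| = 6°C, > 5°C.

|ΔTm| = 6°C; the pair is not acceptable.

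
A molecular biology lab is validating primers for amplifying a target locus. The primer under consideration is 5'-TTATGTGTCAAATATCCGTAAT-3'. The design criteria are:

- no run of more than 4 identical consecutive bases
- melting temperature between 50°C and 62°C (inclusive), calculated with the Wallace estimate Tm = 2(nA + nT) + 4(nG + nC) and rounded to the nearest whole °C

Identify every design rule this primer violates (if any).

Meets all criteria.

Base counts: A=7, T=9, G=3, C=3 (length 22).
homopolymer run: longest run = 3 ✓
Tm: Tm = 2·16 + 4·6 = 56°C ✓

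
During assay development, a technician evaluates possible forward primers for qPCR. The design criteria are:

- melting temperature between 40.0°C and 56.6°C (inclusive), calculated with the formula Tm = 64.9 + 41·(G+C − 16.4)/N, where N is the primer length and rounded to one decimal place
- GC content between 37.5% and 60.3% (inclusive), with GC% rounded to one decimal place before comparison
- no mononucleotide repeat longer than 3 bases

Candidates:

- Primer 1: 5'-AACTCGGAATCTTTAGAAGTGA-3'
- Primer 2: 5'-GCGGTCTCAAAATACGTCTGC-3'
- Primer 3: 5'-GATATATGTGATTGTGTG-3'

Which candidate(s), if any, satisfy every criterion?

Primer 1 (22 nt, A=8 T=6 G=5 C=3): Tm = 64.9 + 41·(8 − 16.4)/22 = 49.2°C ✓; GC 8/22 = 36.4%, outside 37.5–60.3% ✗; longest run = 3 ✓ — fails.
Primer 2 (21 nt, A=5 T=5 G=5 C=6): Tm = 64.9 + 41·(11 − 16.4)/21 = 54.4°C ✓; GC 11/21 = 52.4% ✓; longest run = 4, exceeds 3 ✗ — fails.
Primer 3 (18 nt, A=4 T=8 G=6 C=0): Tm = 64.9 + 41·(6 − 16.4)/18 = 41.2°C ✓; GC 6/18 = 33.3%, outside 37.5–60.3% ✗; longest run = 2 ✓ — fails.

None of the candidates satisfy all criteria.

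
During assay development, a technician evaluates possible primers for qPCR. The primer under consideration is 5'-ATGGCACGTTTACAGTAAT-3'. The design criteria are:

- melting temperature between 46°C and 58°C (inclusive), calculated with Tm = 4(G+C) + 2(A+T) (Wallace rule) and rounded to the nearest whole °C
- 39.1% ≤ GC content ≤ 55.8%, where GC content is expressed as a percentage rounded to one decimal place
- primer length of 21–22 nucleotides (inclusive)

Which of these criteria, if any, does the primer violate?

Fails: GC content, length.

Base counts: A=6, T=6, G=4, C=3 (length 19).
Tm: Tm = 2·12 + 4·7 = 52°C ✓
GC content: GC 7/19 = 36.8%, outside 39.1–55.8% ✗
length: length 19, outside 21–22 ✗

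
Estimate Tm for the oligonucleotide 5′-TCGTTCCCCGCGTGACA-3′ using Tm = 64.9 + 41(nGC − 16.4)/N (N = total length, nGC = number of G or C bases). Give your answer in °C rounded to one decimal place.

51.9°C

Base counts: A=2, T=4, G=4, C=7; G+C = 11, N = 17.
Tm = 64.9 + 41·(11 − 16.4)/17 = 64.9 + -221.40/17 = 51.9°C.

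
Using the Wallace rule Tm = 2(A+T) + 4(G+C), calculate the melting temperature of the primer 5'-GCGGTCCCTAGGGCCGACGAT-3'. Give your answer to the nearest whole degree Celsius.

Base counts: A=3, T=3, G=8, C=7 (length 21).
Tm = 2·(3+3) + 4·(8+7) = 2·6 + 4·15 = 12 + 60 = 72°C.

72°C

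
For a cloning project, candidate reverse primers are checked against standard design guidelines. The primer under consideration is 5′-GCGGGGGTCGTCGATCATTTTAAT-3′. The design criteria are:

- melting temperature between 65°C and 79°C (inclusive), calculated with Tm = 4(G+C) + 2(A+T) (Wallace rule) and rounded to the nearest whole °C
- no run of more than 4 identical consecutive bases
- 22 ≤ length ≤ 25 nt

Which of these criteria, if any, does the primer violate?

Base counts: A=4, T=8, G=8, C=4 (length 24).
Tm: Tm = 2·12 + 4·12 = 72°C ✓
homopolymer run: longest run = 5, exceeds 4 ✗
length: length 24 ✓

Fails: homopolymer run.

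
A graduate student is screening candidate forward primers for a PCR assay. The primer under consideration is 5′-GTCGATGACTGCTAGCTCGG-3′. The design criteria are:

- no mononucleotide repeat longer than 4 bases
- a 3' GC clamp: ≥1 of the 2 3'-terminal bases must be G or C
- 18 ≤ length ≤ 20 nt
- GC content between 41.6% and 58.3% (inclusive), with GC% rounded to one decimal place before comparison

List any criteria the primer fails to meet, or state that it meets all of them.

Base counts: A=3, T=5, G=7, C=5 (length 20).
homopolymer run: longest run = 2 ✓
GC clamp: 3' end GG has 2 G/C ✓
length: length 20 ✓
GC content: GC 12/20 = 60.0%, outside 41.6–58.3% ✗

Fails: GC content.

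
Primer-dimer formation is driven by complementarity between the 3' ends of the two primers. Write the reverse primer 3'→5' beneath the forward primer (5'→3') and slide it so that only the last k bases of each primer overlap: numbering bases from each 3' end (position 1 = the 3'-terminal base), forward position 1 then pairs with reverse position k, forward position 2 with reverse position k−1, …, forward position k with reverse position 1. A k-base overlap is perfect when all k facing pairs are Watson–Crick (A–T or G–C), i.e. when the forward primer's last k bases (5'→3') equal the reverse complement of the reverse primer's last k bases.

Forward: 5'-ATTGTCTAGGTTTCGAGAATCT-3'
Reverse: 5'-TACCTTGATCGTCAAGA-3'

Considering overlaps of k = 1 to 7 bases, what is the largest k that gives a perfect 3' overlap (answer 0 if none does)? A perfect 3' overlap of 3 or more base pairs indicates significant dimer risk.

Last 7 bases (5'→3') — forward …AGAATCT, reverse …GTCAAGA.
Reverse complement of the reverse primer's last 7 bases: TCTTGAC; its first k bases are the reverse complement of the reverse primer's last k bases, so a perfect k-base overlap needs the forward primer's last k bases to equal them.
Comparing (forward last k vs required): k=1: T vs T ✓; k=2: CT vs TC ✗; k=3: TCT vs TCT ✓; k=4: ATCT vs TCTT ✗; k=5: AATCT vs TCTTG ✗; k=6: GAATCT vs TCTTGA ✗; k=7: AGAATCT vs TCTTGAC ✗.
Perfect overlaps at k = 1, 3; the largest is 3.

Longest perfect overlap: 3 complementary base pairs; significant dimer risk (threshold 3).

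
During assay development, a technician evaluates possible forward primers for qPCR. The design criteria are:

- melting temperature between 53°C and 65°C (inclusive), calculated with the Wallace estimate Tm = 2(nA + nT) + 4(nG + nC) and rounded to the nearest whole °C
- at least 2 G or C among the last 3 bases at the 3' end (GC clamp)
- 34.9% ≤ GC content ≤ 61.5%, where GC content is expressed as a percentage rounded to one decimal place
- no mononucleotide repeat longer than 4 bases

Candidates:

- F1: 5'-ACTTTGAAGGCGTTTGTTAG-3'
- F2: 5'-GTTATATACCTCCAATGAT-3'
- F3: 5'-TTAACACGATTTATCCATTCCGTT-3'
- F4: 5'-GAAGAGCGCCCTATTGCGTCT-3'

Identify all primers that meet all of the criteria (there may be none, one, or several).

None of the candidates satisfy all criteria.

F1 (20 nt, A=4 T=8 G=6 C=2): Tm = 2·12 + 4·8 = 56°C ✓; 3' end TAG has 1 G/C, need ≥2 ✗; GC 8/20 = 40.0% ✓; longest run = 3 ✓ — fails.
F2 (19 nt, A=6 T=7 G=2 C=4): Tm = 2·13 + 4·6 = 50°C, outside 53–65°C ✗; 3' end GAT has 1 G/C, need ≥2 ✗; GC 6/19 = 31.6%, outside 34.9–61.5% ✗; longest run = 2 ✓ — fails.
F3 (24 nt, A=6 T=10 G=2 C=6): Tm = 2·16 + 4·8 = 64°C ✓; 3' end GTT has 1 G/C, need ≥2 ✗; GC 8/24 = 33.3%, outside 34.9–61.5% ✗; longest run = 3 ✓ — fails.
F4 (21 nt, A=4 T=5 G=6 C=6): Tm = 2·9 + 4·12 = 66°C, outside 53–65°C ✗; 3' end TCT has 1 G/C, need ≥2 ✗; GC 12/21 = 57.1% ✓; longest run = 3 ✓ — fails.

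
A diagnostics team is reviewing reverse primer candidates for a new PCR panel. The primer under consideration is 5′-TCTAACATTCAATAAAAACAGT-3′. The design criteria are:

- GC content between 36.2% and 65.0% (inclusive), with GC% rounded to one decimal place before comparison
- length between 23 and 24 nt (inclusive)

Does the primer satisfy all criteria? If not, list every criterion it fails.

Fails: GC content, length.

Base counts: A=11, T=6, G=1, C=4 (length 22).
GC content: GC 5/22 = 22.7%, outside 36.2–65.0% ✗
length: length 22, outside 23–24 ✗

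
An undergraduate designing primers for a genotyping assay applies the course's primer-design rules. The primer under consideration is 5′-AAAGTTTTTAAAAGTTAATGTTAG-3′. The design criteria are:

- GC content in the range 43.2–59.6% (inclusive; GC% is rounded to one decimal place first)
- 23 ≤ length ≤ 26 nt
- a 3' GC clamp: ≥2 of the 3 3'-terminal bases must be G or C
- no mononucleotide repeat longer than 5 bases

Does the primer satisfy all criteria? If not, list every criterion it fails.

Base counts: A=10, T=10, G=4, C=0 (length 24).
GC content: GC 4/24 = 16.7%, outside 43.2–59.6% ✗
length: length 24 ✓
GC clamp: 3' end TAG has 1 G/C, need ≥2 ✗
homopolymer run: longest run = 5 ✓

Fails: GC content, GC clamp.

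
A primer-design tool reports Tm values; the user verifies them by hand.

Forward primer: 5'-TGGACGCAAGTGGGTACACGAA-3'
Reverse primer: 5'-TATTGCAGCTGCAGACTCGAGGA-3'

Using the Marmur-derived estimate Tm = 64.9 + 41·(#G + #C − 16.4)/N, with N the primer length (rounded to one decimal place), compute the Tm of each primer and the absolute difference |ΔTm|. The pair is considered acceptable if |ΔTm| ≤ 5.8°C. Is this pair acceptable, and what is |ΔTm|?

|ΔTm| = 0.4°C; the pair is acceptable.

Forward: G+C = 12, N = 22 → Tm = 64.9 + 41·(12 − 16.4)/22 = 56.7°C.
Reverse: G+C = 12, N = 23 → Tm = 64.9 + 41·(12 − 16.4)/23 = 57.1°C.
|ΔTm| = |56.7 − 57.1| = 0.4°C, ≤ 5.8°C.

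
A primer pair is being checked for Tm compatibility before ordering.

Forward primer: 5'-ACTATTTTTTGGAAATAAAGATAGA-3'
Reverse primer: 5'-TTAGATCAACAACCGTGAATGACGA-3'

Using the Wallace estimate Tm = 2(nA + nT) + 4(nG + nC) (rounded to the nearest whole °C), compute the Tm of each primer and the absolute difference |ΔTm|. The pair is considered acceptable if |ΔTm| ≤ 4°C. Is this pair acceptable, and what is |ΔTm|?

|ΔTm| = 10°C; the pair is not acceptable.

Forward: A=11 T=9 G=4 C=1 → Tm = 2·20 + 4·5 = 60°C.
Reverse: A=10 T=5 G=5 C=5 → Tm = 2·15 + 4·10 = 70°C.
|ΔTm| = |60 − 70| = 10°C, > 4°C.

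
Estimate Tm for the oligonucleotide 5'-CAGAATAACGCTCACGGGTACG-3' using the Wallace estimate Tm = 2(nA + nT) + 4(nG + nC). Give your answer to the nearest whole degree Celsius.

Base counts: A=7, T=3, G=6, C=6 (length 22).
Tm = 2·(7+3) + 4·(6+6) = 2·10 + 4·12 = 20 + 48 = 68°C.

68°C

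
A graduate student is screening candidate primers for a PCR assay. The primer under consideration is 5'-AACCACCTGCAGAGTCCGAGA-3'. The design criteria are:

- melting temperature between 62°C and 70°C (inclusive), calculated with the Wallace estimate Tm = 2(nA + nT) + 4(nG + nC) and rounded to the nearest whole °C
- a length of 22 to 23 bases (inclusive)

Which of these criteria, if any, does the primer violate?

Base counts: A=7, T=2, G=5, C=7 (length 21).
Tm: Tm = 2·9 + 4·12 = 66°C ✓
length: length 21, outside 22–23 ✗

Fails: length.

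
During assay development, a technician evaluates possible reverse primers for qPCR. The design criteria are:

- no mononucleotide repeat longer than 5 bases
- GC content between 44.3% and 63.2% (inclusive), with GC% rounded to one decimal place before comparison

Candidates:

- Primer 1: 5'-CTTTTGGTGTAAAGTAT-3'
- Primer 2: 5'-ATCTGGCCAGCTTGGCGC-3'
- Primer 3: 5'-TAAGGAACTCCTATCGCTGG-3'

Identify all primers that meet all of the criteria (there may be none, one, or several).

Primer 1 (17 nt, A=4 T=8 G=4 C=1): longest run = 4 ✓; GC 5/17 = 29.4%, outside 44.3–63.2% ✗ — fails.
Primer 2 (18 nt, A=2 T=4 G=6 C=6): longest run = 2 ✓; GC 12/18 = 66.7%, outside 44.3–63.2% ✗ — fails.
Primer 3 (20 nt, A=5 T=5 G=5 C=5): longest run = 2 ✓; GC 10/20 = 50.0% ✓ — passes.

Primer 3 only.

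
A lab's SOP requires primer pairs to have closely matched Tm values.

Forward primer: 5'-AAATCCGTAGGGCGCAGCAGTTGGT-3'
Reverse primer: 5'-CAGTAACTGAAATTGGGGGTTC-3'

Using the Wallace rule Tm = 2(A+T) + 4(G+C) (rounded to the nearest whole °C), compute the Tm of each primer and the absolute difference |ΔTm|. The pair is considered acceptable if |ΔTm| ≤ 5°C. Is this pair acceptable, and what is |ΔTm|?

Forward: A=6 T=5 G=9 C=5 → Tm = 2·11 + 4·14 = 78°C.
Reverse: A=6 T=6 G=7 C=3 → Tm = 2·12 + 4·10 = 64°C.
|ΔTm| = |78 − 64| = 14°C, > 5°C.

|ΔTm| = 14°C; the pair is not acceptable.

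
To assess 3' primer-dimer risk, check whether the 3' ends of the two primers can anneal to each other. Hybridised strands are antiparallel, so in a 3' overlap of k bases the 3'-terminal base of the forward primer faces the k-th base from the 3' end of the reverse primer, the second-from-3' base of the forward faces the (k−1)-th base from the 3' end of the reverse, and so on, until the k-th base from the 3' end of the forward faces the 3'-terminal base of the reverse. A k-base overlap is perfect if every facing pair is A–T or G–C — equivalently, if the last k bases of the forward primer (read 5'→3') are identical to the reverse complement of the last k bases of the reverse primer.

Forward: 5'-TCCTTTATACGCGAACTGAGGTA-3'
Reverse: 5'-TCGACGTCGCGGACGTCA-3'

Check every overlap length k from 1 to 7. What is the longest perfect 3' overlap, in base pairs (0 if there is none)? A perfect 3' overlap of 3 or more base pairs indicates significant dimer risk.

Last 7 bases (5'→3') — forward …TGAGGTA, reverse …GACGTCA.
Reverse complement of the reverse primer's last 7 bases: TGACGTC; its first k bases are the reverse complement of the reverse primer's last k bases, so a perfect k-base overlap needs the forward primer's last k bases to equal them.
Comparing (forward last k vs required): k=1: A vs T ✗; k=2: TA vs TG ✗; k=3: GTA vs TGA ✗; k=4: GGTA vs TGAC ✗; k=5: AGGTA vs TGACG ✗; k=6: GAGGTA vs TGACGT ✗; k=7: TGAGGTA vs TGACGTC ✗.
No overlap length from 1 to 7 is perfect, so the longest perfect 3' overlap is 0.

Longest perfect overlap: 0 complementary base pairs; below the dimer-risk threshold (threshold 3).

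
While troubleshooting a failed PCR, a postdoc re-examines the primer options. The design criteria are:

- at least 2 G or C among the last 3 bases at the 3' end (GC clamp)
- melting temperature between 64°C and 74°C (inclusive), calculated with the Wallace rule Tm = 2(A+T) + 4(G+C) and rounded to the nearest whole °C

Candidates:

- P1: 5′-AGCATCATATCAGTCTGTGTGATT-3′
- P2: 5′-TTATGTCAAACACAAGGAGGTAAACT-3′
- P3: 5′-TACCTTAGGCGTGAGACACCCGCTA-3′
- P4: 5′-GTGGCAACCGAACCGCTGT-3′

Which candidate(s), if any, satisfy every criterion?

None of the candidates satisfy all criteria.

P1 (24 nt, A=6 T=9 G=5 C=4): 3' end ATT has 0 G/C, need ≥2 ✗; Tm = 2·15 + 4·9 = 66°C ✓ — fails.
P2 (26 nt, A=11 T=6 G=5 C=4): 3' end ACT has 1 G/C, need ≥2 ✗; Tm = 2·17 + 4·9 = 70°C ✓ — fails.
P3 (25 nt, A=6 T=5 G=6 C=8): 3' end CTA has 1 G/C, need ≥2 ✗; Tm = 2·11 + 4·14 = 78°C, outside 64–74°C ✗ — fails.
P4 (19 nt, A=4 T=3 G=6 C=6): 3' end TGT has 1 G/C, need ≥2 ✗; Tm = 2·7 + 4·12 = 62°C, outside 64–74°C ✗ — fails.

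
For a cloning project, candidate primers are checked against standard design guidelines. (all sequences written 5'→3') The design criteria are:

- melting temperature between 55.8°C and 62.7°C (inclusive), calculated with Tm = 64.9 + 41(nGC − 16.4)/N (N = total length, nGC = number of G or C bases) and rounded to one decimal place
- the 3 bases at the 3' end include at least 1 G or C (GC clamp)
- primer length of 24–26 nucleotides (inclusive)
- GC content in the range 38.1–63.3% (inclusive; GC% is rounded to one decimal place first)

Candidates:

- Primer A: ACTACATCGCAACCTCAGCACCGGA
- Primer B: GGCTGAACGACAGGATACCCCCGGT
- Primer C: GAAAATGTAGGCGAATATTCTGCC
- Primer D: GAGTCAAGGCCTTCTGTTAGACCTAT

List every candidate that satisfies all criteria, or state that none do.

Primer A only.

Primer A (25 nt, A=8 T=3 G=4 C=10): Tm = 64.9 + 41·(14 − 16.4)/25 = 61.0°C ✓; 3' end GGA has 2 G/C ✓; length 25 ✓; GC 14/25 = 56.0% ✓ — passes.
Primer B (25 nt, A=6 T=3 G=8 C=8): Tm = 64.9 + 41·(16 − 16.4)/25 = 64.2°C, outside 55.8–62.7°C ✗; 3' end GGT has 2 G/C ✓; length 25 ✓; GC 16/25 = 64.0%, outside 38.1–63.3% ✗ — fails.
Primer C (24 nt, A=8 T=6 G=6 C=4): Tm = 64.9 + 41·(10 − 16.4)/24 = 54.0°C, outside 55.8–62.7°C ✗; 3' end GCC has 3 G/C ✓; length 24 ✓; GC 10/24 = 41.7% ✓ — fails.
Primer D (26 nt, A=6 T=8 G=6 C=6): Tm = 64.9 + 41·(12 − 16.4)/26 = 58.0°C ✓; 3' end TAT has 0 G/C, need ≥1 ✗; length 26 ✓; GC 12/26 = 46.2% ✓ — fails.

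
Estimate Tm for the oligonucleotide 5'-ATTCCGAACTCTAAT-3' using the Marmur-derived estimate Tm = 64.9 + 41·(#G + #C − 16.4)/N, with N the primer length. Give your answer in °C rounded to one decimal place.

33.7°C

Base counts: A=5, T=5, G=1, C=4; G+C = 5, N = 15.
Tm = 64.9 + 41·(5 − 16.4)/15 = 64.9 + -467.40/15 = 33.7°C.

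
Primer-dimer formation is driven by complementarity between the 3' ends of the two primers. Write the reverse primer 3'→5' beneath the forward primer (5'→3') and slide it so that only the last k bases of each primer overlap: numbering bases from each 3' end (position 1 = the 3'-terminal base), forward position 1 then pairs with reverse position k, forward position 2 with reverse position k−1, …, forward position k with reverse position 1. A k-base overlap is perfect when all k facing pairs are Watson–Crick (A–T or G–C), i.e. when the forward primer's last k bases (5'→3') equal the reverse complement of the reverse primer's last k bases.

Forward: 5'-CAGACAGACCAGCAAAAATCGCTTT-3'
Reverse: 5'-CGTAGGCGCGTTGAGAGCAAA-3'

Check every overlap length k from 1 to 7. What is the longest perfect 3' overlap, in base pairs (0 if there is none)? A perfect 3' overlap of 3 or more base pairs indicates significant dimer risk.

Last 7 bases (5'→3') — forward …TCGCTTT, reverse …GAGCAAA.
Reverse complement of the reverse primer's last 7 bases: TTTGCTC; its first k bases are the reverse complement of the reverse primer's last k bases, so a perfect k-base overlap needs the forward primer's last k bases to equal them.
Comparing (forward last k vs required): k=1: T vs T ✓; k=2: TT vs TT ✓; k=3: TTT vs TTT ✓; k=4: CTTT vs TTTG ✗; k=5: GCTTT vs TTTGC ✗; k=6: CGCTTT vs TTTGCT ✗; k=7: TCGCTTT vs TTTGCTC ✗.
Perfect overlaps at k = 1, 2, 3; the largest is 3.

Longest perfect overlap: 3 complementary base pairs; significant dimer risk (threshold 3).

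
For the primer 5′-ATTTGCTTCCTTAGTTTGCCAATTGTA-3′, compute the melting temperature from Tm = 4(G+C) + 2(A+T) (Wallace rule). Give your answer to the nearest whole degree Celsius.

72°C

Base counts: A=5, T=13, G=4, C=5 (length 27).
Tm = 2·(5+13) + 4·(4+5) = 2·18 + 4·9 = 36 + 36 = 72°C.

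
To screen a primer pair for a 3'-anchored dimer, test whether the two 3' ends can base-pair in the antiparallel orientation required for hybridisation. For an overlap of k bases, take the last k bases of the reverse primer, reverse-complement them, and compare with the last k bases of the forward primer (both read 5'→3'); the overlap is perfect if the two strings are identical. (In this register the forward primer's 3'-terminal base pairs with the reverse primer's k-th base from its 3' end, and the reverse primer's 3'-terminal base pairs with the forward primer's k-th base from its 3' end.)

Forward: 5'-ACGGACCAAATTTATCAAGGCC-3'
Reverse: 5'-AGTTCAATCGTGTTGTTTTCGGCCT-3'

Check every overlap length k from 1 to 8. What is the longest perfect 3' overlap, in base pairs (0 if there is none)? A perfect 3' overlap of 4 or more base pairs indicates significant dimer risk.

Longest perfect overlap: 5 complementary base pairs; significant dimer risk (threshold 4).

Last 8 bases (5'→3') — forward …TCAAGGCC, reverse …TTCGGCCT.
Reverse complement of the reverse primer's last 8 bases: AGGCCGAA; its first k bases are the reverse complement of the reverse primer's last k bases, so a perfect k-base overlap needs the forward primer's last k bases to equal them.
Comparing (forward last k vs required): k=1: C vs A ✗; k=2: CC vs AG ✗; k=3: GCC vs AGG ✗; k=4: GGCC vs AGGC ✗; k=5: AGGCC vs AGGCC ✓; k=6: AAGGCC vs AGGCCG ✗; k=7: CAAGGCC vs AGGCCGA ✗; k=8: TCAAGGCC vs AGGCCGAA ✗.
Only k = 5 is perfect, so the longest perfect 3' overlap is 5.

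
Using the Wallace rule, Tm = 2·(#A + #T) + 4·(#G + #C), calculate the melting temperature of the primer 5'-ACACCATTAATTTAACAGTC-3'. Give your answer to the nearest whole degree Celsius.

52°C

Base counts: A=8, T=6, G=1, C=5 (length 20).
Tm = 2·(8+6) + 4·(1+5) = 2·14 + 4·6 = 28 + 24 = 52°C.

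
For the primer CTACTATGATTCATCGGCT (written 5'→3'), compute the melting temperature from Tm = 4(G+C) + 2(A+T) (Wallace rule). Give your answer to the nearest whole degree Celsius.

54°C

Base counts: A=4, T=7, G=3, C=5 (length 19).
Tm = 2·(4+7) + 4·(3+5) = 2·11 + 4·8 = 22 + 32 = 54°C.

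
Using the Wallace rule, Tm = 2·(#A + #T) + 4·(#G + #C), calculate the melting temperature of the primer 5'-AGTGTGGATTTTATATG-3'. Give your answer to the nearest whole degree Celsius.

44°C

Base counts: A=4, T=8, G=5, C=0 (length 17).
Tm = 2·(4+8) + 4·(5+0) = 2·12 + 4·5 = 24 + 20 = 44°C.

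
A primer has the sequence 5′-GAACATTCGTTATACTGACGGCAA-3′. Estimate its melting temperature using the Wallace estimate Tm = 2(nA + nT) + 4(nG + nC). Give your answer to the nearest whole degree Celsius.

68°C

Base counts: A=8, T=6, G=5, C=5 (length 24).
Tm = 2·(8+6) + 4·(5+5) = 2·14 + 4·10 = 28 + 40 = 68°C.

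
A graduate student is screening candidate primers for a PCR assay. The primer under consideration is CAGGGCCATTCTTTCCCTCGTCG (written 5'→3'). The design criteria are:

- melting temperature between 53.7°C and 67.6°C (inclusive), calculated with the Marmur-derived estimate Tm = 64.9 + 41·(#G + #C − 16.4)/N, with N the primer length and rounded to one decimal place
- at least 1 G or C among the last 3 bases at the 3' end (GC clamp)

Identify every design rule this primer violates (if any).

Meets all criteria.

Base counts: A=2, T=7, G=5, C=9 (length 23).
Tm: Tm = 64.9 + 41·(14 − 16.4)/23 = 60.6°C ✓
GC clamp: 3' end TCG has 2 G/C ✓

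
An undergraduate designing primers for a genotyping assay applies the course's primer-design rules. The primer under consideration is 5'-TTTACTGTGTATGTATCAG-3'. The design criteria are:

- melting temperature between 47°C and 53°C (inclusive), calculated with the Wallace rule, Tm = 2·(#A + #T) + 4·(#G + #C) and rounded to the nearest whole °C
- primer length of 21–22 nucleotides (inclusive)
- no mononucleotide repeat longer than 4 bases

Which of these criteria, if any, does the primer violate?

Fails: length.

Base counts: A=4, T=9, G=4, C=2 (length 19).
Tm: Tm = 2·13 + 4·6 = 50°C ✓
length: length 19, outside 21–22 ✗
homopolymer run: longest run = 3 ✓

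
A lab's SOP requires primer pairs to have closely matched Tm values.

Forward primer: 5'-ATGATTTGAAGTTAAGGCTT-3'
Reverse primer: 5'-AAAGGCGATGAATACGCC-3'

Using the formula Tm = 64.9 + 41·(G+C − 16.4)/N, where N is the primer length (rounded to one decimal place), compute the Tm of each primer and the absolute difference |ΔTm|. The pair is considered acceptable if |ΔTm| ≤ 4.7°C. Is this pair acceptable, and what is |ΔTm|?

Forward: G+C = 6, N = 20 → Tm = 64.9 + 41·(6 − 16.4)/20 = 43.6°C.
Reverse: G+C = 9, N = 18 → Tm = 64.9 + 41·(9 − 16.4)/18 = 48.0°C.
|ΔTm| = |43.6 − 48.0| = 4.4°C, ≤ 4.7°C.

|ΔTm| = 4.4°C; the pair is acceptable.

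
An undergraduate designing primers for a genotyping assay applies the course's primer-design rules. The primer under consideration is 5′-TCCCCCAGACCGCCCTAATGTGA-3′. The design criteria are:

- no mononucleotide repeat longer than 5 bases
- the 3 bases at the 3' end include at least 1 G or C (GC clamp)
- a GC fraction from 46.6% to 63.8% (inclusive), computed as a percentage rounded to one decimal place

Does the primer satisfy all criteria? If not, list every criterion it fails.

Meets all criteria.

Base counts: A=5, T=4, G=4, C=10 (length 23).
homopolymer run: longest run = 5 ✓
GC clamp: 3' end TGA has 1 G/C ✓
GC content: GC 14/23 = 60.9% ✓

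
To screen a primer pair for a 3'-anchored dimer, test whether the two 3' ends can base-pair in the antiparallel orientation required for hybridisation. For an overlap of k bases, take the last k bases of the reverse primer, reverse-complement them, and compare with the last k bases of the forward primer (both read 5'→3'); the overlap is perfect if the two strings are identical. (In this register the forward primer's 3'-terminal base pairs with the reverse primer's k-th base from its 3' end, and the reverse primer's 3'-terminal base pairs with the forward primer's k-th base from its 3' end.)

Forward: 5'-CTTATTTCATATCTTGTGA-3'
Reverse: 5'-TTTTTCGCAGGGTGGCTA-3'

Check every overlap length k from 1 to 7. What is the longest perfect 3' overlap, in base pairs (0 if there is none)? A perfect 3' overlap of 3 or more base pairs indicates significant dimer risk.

Longest perfect overlap: 0 complementary base pairs; below the dimer-risk threshold (threshold 3).

Last 7 bases (5'→3') — forward …CTTGTGA, reverse …GTGGCTA.
Reverse complement of the reverse primer's last 7 bases: TAGCCAC; its first k bases are the reverse complement of the reverse primer's last k bases, so a perfect k-base overlap needs the forward primer's last k bases to equal them.
Comparing (forward last k vs required): k=1: A vs T ✗; k=2: GA vs TA ✗; k=3: TGA vs TAG ✗; k=4: GTGA vs TAGC ✗; k=5: TGTGA vs TAGCC ✗; k=6: TTGTGA vs TAGCCA ✗; k=7: CTTGTGA vs TAGCCAC ✗.
No overlap length from 1 to 7 is perfect, so the longest perfect 3' overlap is 0.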